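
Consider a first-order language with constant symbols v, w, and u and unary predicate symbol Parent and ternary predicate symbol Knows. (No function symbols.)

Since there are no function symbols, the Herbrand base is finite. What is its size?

30

With no function symbols, the Herbrand universe is just the 3 constants.
Ground atoms per predicate: Parent: 3, Knows: 3^3 = 27.
Herbrand base size = 3 + 27 = 30.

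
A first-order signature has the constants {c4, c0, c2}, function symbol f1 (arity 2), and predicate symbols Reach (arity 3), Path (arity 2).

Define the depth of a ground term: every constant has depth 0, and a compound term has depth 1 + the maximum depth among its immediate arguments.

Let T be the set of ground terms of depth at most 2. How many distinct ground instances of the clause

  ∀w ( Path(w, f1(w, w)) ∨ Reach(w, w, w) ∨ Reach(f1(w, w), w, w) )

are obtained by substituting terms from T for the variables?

147

Ground terms of depth ≤ 2:
  Let N_k count ground terms of depth at most k. Each non-constant term of depth ≤ k is some function symbol applied to depth-≤(k−1) arguments, giving N_k = 3 + N_{k-1}^2.
  N_0 = 3
  N_1 = 3 + 3^2 = 12
  N_2 = 3 + 12^2 = 147
So there are 147 ground terms available for substitution.
There is 1 variable to instantiate (w),  occurring in at least one literal, so different choices give different ground instances.
Number of ground instances = 147.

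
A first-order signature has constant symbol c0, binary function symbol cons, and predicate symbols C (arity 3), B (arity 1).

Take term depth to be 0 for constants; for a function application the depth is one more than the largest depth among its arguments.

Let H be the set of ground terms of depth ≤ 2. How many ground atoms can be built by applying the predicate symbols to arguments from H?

130

First count ground terms of depth ≤ 2.
Count level by level. With function symbols cons/2, the terms of depth ≤ k are the 1 constant together with each function applied to depth-≤(k−1) tuples, so N_k = 1 + N_{k-1}^2.
N_0 = 1
N_1 = 1 + 1^2 = 2
N_2 = 1 + 2^2 = 5
Explicitly: c0, cons(c0, c0), cons(c0, cons(c0, c0)), cons(cons(c0, c0), c0), cons(cons(c0, c0), cons(c0, c0)).
So |H| = 5.
Ground atoms are formed by filling each argument slot of a predicate with a term from H, so an r-ary predicate gives |H|^r atoms:
  C: 5^3 = 125;  B: 5
Total ground atoms: 125 + 5 = 130.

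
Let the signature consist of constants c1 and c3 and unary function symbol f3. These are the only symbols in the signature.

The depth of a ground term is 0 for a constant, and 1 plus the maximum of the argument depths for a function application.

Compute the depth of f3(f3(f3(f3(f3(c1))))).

depth(f3(c1)) = 1 + depth(c1) = 1 + 0 = 1
depth(f3(f3(c1))) = 1 + depth(f3(c1)) = 1 + 1 = 2
depth(f3(f3(f3(c1)))) = 1 + depth(f3(f3(c1))) = 1 + 2 = 3
depth(f3(f3(f3(f3(c1))))) = 1 + depth(f3(f3(f3(c1)))) = 1 + 3 = 4
depth(f3(f3(f3(f3(f3(c1)))))) = 1 + depth(f3(f3(f3(f3(c1))))) = 1 + 4 = 5

5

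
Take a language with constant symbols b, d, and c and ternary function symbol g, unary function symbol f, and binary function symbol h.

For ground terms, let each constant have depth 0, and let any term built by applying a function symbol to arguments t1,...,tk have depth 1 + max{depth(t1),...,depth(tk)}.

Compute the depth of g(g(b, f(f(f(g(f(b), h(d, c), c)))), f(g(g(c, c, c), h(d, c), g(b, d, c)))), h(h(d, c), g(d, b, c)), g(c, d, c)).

depth(f(b)) = 1 + depth(b) = 1 + 0 = 1
depth(h(d, c)) = 1 + max(0, 0) = 1
depth(g(f(b), h(d, c), c)) = 1 + max(1, 1, 0) = 2
depth(f(g(f(b), h(d, c), c))) = 1 + depth(g(f(b), h(d, c), c)) = 1 + 2 = 3
depth(f(f(g(f(b), h(d, c), c)))) = 1 + depth(f(g(f(b), h(d, c), c))) = 1 + 3 = 4
depth(f(f(f(g(f(b), h(d, c), c))))) = 1 + depth(f(f(g(f(b), h(d, c), c)))) = 1 + 4 = 5
depth(g(c, c, c)) = 1 + max(0, 0, 0) = 1
depth(g(b, d, c)) = 1 + max(0, 0, 0) = 1
depth(g(g(c, c, c), h(d, c), g(b, d, c))) = 1 + max(1, 1, 1) = 2
depth(f(g(g(c, c, c), h(d, c), g(b, d, c)))) = 1 + depth(g(g(c, c, c), h(d, c), g(b, d, c))) = 1 + 2 = 3
depth(g(b, f(f(f(g(f(b), h(d, c), c)))), f(g(g(c, c, c), h(d, c), g(b, d, c))))) = 1 + max(0, 5, 3) = 6
depth(g(d, b, c)) = 1 + max(0, 0, 0) = 1
depth(h(h(d, c), g(d, b, c))) = 1 + max(1, 1) = 2
depth(g(c, d, c)) = 1 + max(0, 0, 0) = 1
depth(g(g(b, f(f(f(g(f(b), h(d, c), c)))), f(g(g(c, c, c), h(d, c), g(b, d, c)))), h(h(d, c), g(d, b, c)), g(c, d, c))) = 1 + max(6, 2, 1) = 7

7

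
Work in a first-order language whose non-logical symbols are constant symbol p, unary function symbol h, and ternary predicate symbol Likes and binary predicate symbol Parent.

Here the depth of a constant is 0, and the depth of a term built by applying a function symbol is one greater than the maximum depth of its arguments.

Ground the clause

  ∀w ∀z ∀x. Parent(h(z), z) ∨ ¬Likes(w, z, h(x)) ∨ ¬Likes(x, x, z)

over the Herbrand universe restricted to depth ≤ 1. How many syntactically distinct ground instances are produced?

8

Ground terms of depth ≤ 1:
  Write N_k for the number of ground terms of depth ≤ k. A term of depth ≤ k is either a constant or a function symbol applied to arguments of depth ≤ k−1, so N_k = 1 + N_{k-1}.
  N_0 = 1
  N_1 = 1 + 1 = 2
  Explicitly: p, h(p).
So there are 2 ground terms available for substitution.
There are 3 variables to instantiate (w, z, x), each occurring in at least one literal, so different choices give different ground instances.
Number of ground instances = 2^3 = 8.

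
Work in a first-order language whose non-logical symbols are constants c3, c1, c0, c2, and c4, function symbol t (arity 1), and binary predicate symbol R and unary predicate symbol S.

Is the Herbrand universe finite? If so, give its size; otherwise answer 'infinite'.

infinite

The signature has at least one function symbol (t, arity 1) and at least one constant (c3).
Iterating t gives infinitely many distinct ground terms: c3, t(c3), t(t(c3)), ...
So the Herbrand universe is infinite.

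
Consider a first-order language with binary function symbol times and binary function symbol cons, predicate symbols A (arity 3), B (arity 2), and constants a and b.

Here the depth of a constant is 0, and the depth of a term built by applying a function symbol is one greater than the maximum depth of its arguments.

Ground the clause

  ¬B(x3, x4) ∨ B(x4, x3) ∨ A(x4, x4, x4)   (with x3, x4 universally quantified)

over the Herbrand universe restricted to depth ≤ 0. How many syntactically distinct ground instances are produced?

4

Ground terms of depth ≤ 0:
  Let N_k = |{terms of depth ≤ k}|. Then N_0 = 2 and N_k = 2 + N_{k-1}^2 + N_{k-1}^2 for k ≥ 1 (one summand per function symbol, arity giving the exponent).
  N_0 = 2
  Explicitly: a, b.
So there are 2 ground terms available for substitution.
There are 2 variables to instantiate (x3, x4), each occurring in at least one literal, so different choices give different ground instances.
Number of ground instances = 2^2 = 4.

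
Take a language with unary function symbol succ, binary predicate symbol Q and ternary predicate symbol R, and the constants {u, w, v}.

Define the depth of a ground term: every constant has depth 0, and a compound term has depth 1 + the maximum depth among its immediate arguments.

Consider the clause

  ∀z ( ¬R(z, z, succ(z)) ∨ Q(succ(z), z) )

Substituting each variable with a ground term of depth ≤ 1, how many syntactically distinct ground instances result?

6

Ground terms of depth ≤ 1:
  Let N_k count ground terms of depth at most k. Each non-constant term of depth ≤ k is some function symbol applied to depth-≤(k−1) arguments, giving N_k = 3 + N_{k-1}.
  N_0 = 3
  N_1 = 3 + 3 = 6
  Explicitly: u, w, v, succ(u), succ(w), succ(v).
So there are 6 ground terms available for substitution.
The body mentions the single quantified variable z; since ground terms form a free algebra, no two substitutions collapse to the same formula.
Number of ground instances = 6.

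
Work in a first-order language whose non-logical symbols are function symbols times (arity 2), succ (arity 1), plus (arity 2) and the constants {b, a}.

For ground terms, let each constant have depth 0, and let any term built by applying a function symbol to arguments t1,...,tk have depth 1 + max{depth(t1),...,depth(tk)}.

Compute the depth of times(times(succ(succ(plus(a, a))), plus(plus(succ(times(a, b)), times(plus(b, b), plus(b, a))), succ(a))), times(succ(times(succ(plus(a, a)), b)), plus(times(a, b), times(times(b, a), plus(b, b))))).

6

depth(plus(a, a)) = 1 + max(0, 0) = 1
depth(succ(plus(a, a))) = 1 + depth(plus(a, a)) = 1 + 1 = 2
depth(succ(succ(plus(a, a)))) = 1 + depth(succ(plus(a, a))) = 1 + 2 = 3
depth(times(a, b)) = 1 + max(0, 0) = 1
depth(succ(times(a, b))) = 1 + depth(times(a, b)) = 1 + 1 = 2
depth(plus(b, b)) = 1 + max(0, 0) = 1
depth(plus(b, a)) = 1 + max(0, 0) = 1
depth(times(plus(b, b), plus(b, a))) = 1 + max(1, 1) = 2
depth(plus(succ(times(a, b)), times(plus(b, b), plus(b, a)))) = 1 + max(2, 2) = 3
depth(succ(a)) = 1 + depth(a) = 1 + 0 = 1
depth(plus(plus(succ(times(a, b)), times(plus(b, b), plus(b, a))), succ(a))) = 1 + max(3, 1) = 4
depth(times(succ(succ(plus(a, a))), plus(plus(succ(times(a, b)), times(plus(b, b), plus(b, a))), succ(a)))) = 1 + max(3, 4) = 5
depth(times(succ(plus(a, a)), b)) = 1 + max(2, 0) = 3
depth(succ(times(succ(plus(a, a)), b))) = 1 + depth(times(succ(plus(a, a)), b)) = 1 + 3 = 4
depth(times(b, a)) = 1 + max(0, 0) = 1
depth(times(times(b, a), plus(b, b))) = 1 + max(1, 1) = 2
depth(plus(times(a, b), times(times(b, a), plus(b, b)))) = 1 + max(1, 2) = 3
depth(times(succ(times(succ(plus(a, a)), b)), plus(times(a, b), times(times(b, a), plus(b, b))))) = 1 + max(4, 3) = 5
depth(times(times(succ(succ(plus(a, a))), plus(plus(succ(times(a, b)), times(plus(b, b), plus(b, a))), succ(a))), times(succ(times(succ(plus(a, a)), b)), plus(times(a, b), times(times(b, a), plus(b, b)))))) = 1 + max(5, 5) = 6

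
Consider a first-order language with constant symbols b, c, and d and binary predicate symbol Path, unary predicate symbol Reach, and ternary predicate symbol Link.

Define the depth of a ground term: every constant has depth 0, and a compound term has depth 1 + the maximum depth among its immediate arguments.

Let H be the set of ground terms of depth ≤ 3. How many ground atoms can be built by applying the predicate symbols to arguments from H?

39

First count ground terms of depth ≤ 3.
With no function symbols every ground term is a constant, so there are exactly 3 ground terms at every depth bound.
N_0 = 3
N_1 = 3
N_2 = 3
N_3 = 3
Explicitly: b, c, d.
So |H| = 3.
For each predicate symbol, the number of ground atoms is |H| raised to its arity; summing:
  Path: 3^2 = 9;  Reach: 3;  Link: 3^3 = 27
Total ground atoms: 9 + 3 + 27 = 39.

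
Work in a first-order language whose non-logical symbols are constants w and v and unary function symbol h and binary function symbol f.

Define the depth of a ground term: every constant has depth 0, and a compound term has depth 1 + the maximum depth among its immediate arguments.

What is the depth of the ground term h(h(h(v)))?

3

depth(h(v)) = 1 + depth(v) = 1 + 0 = 1
depth(h(h(v))) = 1 + depth(h(v)) = 1 + 1 = 2
depth(h(h(h(v)))) = 1 + depth(h(h(v))) = 1 + 2 = 3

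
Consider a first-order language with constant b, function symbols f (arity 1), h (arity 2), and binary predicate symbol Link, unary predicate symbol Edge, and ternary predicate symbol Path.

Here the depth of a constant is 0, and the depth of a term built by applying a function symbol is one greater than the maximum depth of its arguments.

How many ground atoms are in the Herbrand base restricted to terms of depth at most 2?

2379

First count ground terms of depth ≤ 2.
Let N_k = |{terms of depth ≤ k}|. Then N_0 = 1 and N_k = 1 + N_{k-1} + N_{k-1}^2 for k ≥ 1 (one summand per function symbol, arity giving the exponent).
N_0 = 1
N_1 = 1 + 1 + 1^2 = 3
N_2 = 1 + 3 + 3^2 = 13
So |H| = 13.
A ground atom is a predicate applied to a tuple of terms from H, so the count is the sum over predicates of |H|^arity:
  Link: 13^2 = 169;  Edge: 13;  Path: 13^3 = 2197
Total ground atoms: 169 + 13 + 2197 = 2379.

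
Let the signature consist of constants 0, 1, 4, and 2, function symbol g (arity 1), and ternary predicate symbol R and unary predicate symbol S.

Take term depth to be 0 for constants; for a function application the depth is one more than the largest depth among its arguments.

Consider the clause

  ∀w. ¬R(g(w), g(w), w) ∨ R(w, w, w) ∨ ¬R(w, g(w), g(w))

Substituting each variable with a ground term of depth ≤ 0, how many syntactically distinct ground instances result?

Ground terms of depth ≤ 0:
  Count level by level. With function symbols g/1, the terms of depth ≤ k are the 4 constants together with each function applied to depth-≤(k−1) tuples, so N_k = 4 + N_{k-1}.
  N_0 = 4
  Explicitly: 0, 1, 4, 2.
So there are 4 ground terms available for substitution.
The body mentions the single quantified variable w; since ground terms form a free algebra, no two substitutions collapse to the same formula.
Number of ground instances = 4.

4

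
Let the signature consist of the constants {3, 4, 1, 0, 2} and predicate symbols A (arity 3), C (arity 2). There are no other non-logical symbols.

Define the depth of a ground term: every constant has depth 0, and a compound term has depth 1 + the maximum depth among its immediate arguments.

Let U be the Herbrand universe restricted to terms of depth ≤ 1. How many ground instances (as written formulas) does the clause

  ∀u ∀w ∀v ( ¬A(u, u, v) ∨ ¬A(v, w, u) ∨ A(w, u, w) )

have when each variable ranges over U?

125

Ground terms of depth ≤ 1:
  With no function symbols every ground term is a constant, so there are exactly 5 ground terms at every depth bound.
  N_0 = 5
  N_1 = 5
  Explicitly: 3, 4, 1, 0, 2.
So there are 5 ground terms available for substitution.
Each of u, w, v ranges independently over the available ground terms, and distinct assignments produce distinct instances.
Number of ground instances = 5^3 = 125.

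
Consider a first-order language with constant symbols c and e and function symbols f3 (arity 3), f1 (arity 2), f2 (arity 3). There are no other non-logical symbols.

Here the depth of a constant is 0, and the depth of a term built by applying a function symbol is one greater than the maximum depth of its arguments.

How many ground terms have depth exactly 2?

Write N_k for the number of ground terms of depth ≤ k. A term of depth ≤ k is either a constant or a function symbol applied to arguments of depth ≤ k−1, so N_k = 2 + N_{k-1}^3 + N_{k-1}^2 + N_{k-1}^3.
N_0 = 2
N_1 = 2 + 2^3 + 2^2 + 2^3 = 22
N_2 = 2 + 22^3 + 22^2 + 22^3 = 21782
Terms of depth exactly 2: N_2 − N_1 = 21782 − 22 = 21760.

21760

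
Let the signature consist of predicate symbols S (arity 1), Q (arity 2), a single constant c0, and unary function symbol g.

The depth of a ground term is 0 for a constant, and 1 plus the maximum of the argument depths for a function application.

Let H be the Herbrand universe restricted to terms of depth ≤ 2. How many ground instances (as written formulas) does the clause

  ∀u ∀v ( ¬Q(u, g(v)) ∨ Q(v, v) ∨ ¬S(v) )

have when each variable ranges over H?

9

Ground terms of depth ≤ 2:
  Count level by level. With function symbols g/1, the terms of depth ≤ k are the 1 constant together with each function applied to depth-≤(k−1) tuples, so N_k = 1 + N_{k-1}.
  N_0 = 1
  N_1 = 1 + 1 = 2
  N_2 = 1 + 2 = 3
  Explicitly: c0, g(c0), g(g(c0)).
So there are 3 ground terms available for substitution.
The body mentions every one of the 2 quantified variables; since ground terms form a free algebra, no two substitutions collapse to the same formula.
Number of ground instances = 3^2 = 9.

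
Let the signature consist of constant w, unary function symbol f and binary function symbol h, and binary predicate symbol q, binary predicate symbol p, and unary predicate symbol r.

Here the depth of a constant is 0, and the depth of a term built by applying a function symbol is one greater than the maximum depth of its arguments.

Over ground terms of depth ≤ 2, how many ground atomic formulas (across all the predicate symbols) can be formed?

First count ground terms of depth ≤ 2.
Let N_k count ground terms of depth at most k. Each non-constant term of depth ≤ k is some function symbol applied to depth-≤(k−1) arguments, giving N_k = 1 + N_{k-1} + N_{k-1}^2.
N_0 = 1
N_1 = 1 + 1 + 1^2 = 3
N_2 = 1 + 3 + 3^2 = 13
So |H| = 13.
For each predicate symbol, the number of ground atoms is |H| raised to its arity; summing:
  q: 13^2 = 169;  p: 13^2 = 169;  r: 13
Total ground atoms: 169 + 169 + 13 = 351.

351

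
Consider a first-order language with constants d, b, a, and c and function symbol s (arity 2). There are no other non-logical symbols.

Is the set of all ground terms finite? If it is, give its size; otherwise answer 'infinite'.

infinite

The signature has at least one function symbol (s, arity 2) and at least one constant (d).
Iterating s gives infinitely many distinct ground terms: d, s(d, d), s(s(d, d), s(d, d)), ...
So the Herbrand universe is infinite.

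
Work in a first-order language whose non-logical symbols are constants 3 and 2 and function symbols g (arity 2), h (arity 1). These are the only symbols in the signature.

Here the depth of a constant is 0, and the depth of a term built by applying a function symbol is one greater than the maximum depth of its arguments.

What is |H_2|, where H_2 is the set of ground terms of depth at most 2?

74

If N_k denotes the number of depth-≤k ground terms, the 2 constants give N_0 = 2, and each function symbol of arity r contributes N_{k-1}^r new terms at level k: N_k = 2 + N_{k-1}^2 + N_{k-1}.
N_0 = 2
N_1 = 2 + 2^2 + 2 = 8
N_2 = 2 + 8^2 + 8 = 74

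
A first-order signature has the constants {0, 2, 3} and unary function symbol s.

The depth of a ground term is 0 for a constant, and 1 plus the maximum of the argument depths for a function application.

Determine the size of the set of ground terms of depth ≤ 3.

12

If N_k denotes the number of depth-≤k ground terms, the 3 constants give N_0 = 3, and each function symbol of arity r contributes N_{k-1}^r new terms at level k: N_k = 3 + N_{k-1}.
N_0 = 3
N_1 = 3 + 3 = 6
N_2 = 3 + 6 = 9
N_3 = 3 + 9 = 12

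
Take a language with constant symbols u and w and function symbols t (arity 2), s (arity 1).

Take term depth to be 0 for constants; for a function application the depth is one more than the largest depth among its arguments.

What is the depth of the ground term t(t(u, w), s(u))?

depth(t(u, w)) = 1 + max(0, 0) = 1
depth(s(u)) = 1 + depth(u) = 1 + 0 = 1
depth(t(t(u, w), s(u))) = 1 + max(1, 1) = 2

2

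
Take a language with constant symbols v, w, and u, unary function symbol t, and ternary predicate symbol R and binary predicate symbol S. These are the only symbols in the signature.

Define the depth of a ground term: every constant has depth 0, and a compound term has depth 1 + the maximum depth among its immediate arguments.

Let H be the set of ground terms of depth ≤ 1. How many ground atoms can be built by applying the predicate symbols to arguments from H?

First count ground terms of depth ≤ 1.
Write N_k for the number of ground terms of depth ≤ k. A term of depth ≤ k is either a constant or a function symbol applied to arguments of depth ≤ k−1, so N_k = 3 + N_{k-1}.
N_0 = 3
N_1 = 3 + 3 = 6
Explicitly: v, w, u, t(v), t(w), t(u).
So |H| = 6.
For each predicate symbol, the number of ground atoms is |H| raised to its arity; summing:
  R: 6^3 = 216;  S: 6^2 = 36
Total ground atoms: 216 + 36 = 252.

252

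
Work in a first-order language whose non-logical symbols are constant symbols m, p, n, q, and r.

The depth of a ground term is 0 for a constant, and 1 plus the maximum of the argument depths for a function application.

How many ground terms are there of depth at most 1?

With no function symbols every ground term is a constant, so there are exactly 5 ground terms at every depth bound.
N_0 = 5
N_1 = 5
Explicitly: m, p, n, q, r.

5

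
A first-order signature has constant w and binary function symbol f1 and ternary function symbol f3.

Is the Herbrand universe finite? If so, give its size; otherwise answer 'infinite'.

The signature has at least one function symbol (f1, arity 2) and at least one constant (w).
Iterating f1 gives infinitely many distinct ground terms: w, f1(w, w), f1(f1(w, w), f1(w, w)), ...
So the Herbrand universe is infinite.

infinite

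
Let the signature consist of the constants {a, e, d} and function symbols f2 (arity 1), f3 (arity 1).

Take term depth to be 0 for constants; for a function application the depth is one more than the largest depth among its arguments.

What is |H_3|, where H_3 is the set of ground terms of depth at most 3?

Let N_k count ground terms of depth at most k. Each non-constant term of depth ≤ k is some function symbol applied to depth-≤(k−1) arguments, giving N_k = 3 + N_{k-1} + N_{k-1}.
N_0 = 3
N_1 = 3 + 3 + 3 = 9
N_2 = 3 + 9 + 9 = 21
N_3 = 3 + 21 + 21 = 45

45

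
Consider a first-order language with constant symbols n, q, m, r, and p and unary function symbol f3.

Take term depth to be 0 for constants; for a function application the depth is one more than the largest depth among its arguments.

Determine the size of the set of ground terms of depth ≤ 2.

15

Count level by level. With function symbols f3/1, the terms of depth ≤ k are the 5 constants together with each function applied to depth-≤(k−1) tuples, so N_k = 5 + N_{k-1}.
N_0 = 5
N_1 = 5 + 5 = 10
N_2 = 5 + 10 = 15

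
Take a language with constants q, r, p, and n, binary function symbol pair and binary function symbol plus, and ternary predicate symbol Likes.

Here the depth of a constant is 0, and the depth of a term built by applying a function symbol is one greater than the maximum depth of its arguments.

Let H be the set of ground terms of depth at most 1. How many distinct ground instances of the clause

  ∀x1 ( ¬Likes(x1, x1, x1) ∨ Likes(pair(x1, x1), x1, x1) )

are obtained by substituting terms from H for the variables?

36

Ground terms of depth ≤ 1:
  Write N_k for the number of ground terms of depth ≤ k. A term of depth ≤ k is either a constant or a function symbol applied to arguments of depth ≤ k−1, so N_k = 4 + N_{k-1}^2 + N_{k-1}^2.
  N_0 = 4
  N_1 = 4 + 4^2 + 4^2 = 36
So there are 36 ground terms available for substitution.
There is 1 variable to instantiate (x1),  occurring in at least one literal, so different choices give different ground instances.
Number of ground instances = 36.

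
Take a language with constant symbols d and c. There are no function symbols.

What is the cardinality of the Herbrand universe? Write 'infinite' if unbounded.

There are no function symbols, so every ground term is one of the 2 constants.
The Herbrand universe is {d, c}, which is finite with 2 elements.

2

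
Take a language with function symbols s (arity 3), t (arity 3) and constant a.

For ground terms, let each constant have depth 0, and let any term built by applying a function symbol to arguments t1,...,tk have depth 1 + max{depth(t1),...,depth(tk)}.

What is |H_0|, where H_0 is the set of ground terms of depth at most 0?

1

Let N_k = |{terms of depth ≤ k}|. Then N_0 = 1 and N_k = 1 + N_{k-1}^3 + N_{k-1}^3 for k ≥ 1 (one summand per function symbol, arity giving the exponent).
N_0 = 1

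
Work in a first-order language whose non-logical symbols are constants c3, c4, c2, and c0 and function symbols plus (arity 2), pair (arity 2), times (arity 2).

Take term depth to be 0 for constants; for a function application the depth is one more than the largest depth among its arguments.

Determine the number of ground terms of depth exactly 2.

Write N_k for the number of ground terms of depth ≤ k. A term of depth ≤ k is either a constant or a function symbol applied to arguments of depth ≤ k−1, so N_k = 4 + N_{k-1}^2 + N_{k-1}^2 + N_{k-1}^2.
N_0 = 4
N_1 = 4 + 4^2 + 4^2 + 4^2 = 52
N_2 = 4 + 52^2 + 52^2 + 52^2 = 8116
Terms of depth exactly 2: N_2 − N_1 = 8116 − 52 = 8064.

8064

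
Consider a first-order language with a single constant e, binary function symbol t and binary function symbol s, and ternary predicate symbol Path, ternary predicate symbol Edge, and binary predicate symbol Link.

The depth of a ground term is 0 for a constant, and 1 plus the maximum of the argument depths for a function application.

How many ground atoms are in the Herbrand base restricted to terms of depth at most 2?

14079

First count ground terms of depth ≤ 2.
Let N_k = |{terms of depth ≤ k}|. Then N_0 = 1 and N_k = 1 + N_{k-1}^2 + N_{k-1}^2 for k ≥ 1 (one summand per function symbol, arity giving the exponent).
N_0 = 1
N_1 = 1 + 1^2 + 1^2 = 3
N_2 = 1 + 3^2 + 3^2 = 19
So |H| = 19.
Each predicate of arity r yields |H|^r ground atoms (one per choice of an r-tuple from H):
  Path: 19^3 = 6859;  Edge: 19^3 = 6859;  Link: 19^2 = 361
Total ground atoms: 6859 + 6859 + 361 = 14079.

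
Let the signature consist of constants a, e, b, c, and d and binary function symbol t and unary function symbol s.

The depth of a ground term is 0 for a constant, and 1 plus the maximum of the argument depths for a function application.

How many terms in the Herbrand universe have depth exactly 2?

1230

If N_k denotes the number of depth-≤k ground terms, the 5 constants give N_0 = 5, and each function symbol of arity r contributes N_{k-1}^r new terms at level k: N_k = 5 + N_{k-1}^2 + N_{k-1}.
N_0 = 5
N_1 = 5 + 5^2 + 5 = 35
N_2 = 5 + 35^2 + 35 = 1265
Terms of depth exactly 2: N_2 − N_1 = 1265 − 35 = 1230.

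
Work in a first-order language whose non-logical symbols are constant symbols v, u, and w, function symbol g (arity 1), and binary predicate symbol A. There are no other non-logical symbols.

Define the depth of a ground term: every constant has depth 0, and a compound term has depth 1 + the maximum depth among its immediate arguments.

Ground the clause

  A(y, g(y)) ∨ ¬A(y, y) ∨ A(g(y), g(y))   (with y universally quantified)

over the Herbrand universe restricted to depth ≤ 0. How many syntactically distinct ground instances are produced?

3

Ground terms of depth ≤ 0:
  Write N_k for the number of ground terms of depth ≤ k. A term of depth ≤ k is either a constant or a function symbol applied to arguments of depth ≤ k−1, so N_k = 3 + N_{k-1}.
  N_0 = 3
  Explicitly: v, u, w.
So there are 3 ground terms available for substitution.
There is 1 variable to instantiate (y),  occurring in at least one literal, so different choices give different ground instances.
Number of ground instances = 3.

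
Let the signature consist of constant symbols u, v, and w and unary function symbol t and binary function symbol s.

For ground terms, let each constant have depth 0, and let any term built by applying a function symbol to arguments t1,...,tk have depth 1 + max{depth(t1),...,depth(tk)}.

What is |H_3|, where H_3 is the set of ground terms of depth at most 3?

59295

Write N_k for the number of ground terms of depth ≤ k. A term of depth ≤ k is either a constant or a function symbol applied to arguments of depth ≤ k−1, so N_k = 3 + N_{k-1} + N_{k-1}^2.
N_0 = 3
N_1 = 3 + 3 + 3^2 = 15
N_2 = 3 + 15 + 15^2 = 243
N_3 = 3 + 243 + 243^2 = 59295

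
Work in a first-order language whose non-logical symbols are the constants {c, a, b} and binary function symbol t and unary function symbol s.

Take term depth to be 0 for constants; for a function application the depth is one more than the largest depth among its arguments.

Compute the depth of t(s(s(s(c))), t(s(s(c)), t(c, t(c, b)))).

depth(s(c)) = 1 + depth(c) = 1 + 0 = 1
depth(s(s(c))) = 1 + depth(s(c)) = 1 + 1 = 2
depth(s(s(s(c)))) = 1 + depth(s(s(c))) = 1 + 2 = 3
depth(t(c, b)) = 1 + max(0, 0) = 1
depth(t(c, t(c, b))) = 1 + max(0, 1) = 2
depth(t(s(s(c)), t(c, t(c, b)))) = 1 + max(2, 2) = 3
depth(t(s(s(s(c))), t(s(s(c)), t(c, t(c, b))))) = 1 + max(3, 3) = 4

4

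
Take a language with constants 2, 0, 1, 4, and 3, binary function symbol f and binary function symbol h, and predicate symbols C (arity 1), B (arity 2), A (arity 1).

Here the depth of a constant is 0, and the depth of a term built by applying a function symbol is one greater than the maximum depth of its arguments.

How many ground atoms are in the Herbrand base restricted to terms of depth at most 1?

3135

First count ground terms of depth ≤ 1.
Let N_k count ground terms of depth at most k. Each non-constant term of depth ≤ k is some function symbol applied to depth-≤(k−1) arguments, giving N_k = 5 + N_{k-1}^2 + N_{k-1}^2.
N_0 = 5
N_1 = 5 + 5^2 + 5^2 = 55
So |H| = 55.
A ground atom is a predicate applied to a tuple of terms from H, so the count is the sum over predicates of |H|^arity:
  C: 55;  B: 55^2 = 3025;  A: 55
Total ground atoms: 55 + 3025 + 55 = 3135.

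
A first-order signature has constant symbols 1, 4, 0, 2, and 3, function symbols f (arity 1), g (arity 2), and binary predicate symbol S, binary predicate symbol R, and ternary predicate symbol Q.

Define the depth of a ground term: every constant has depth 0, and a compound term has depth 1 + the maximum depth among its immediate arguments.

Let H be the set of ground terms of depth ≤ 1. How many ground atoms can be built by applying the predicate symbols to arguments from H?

45325

First count ground terms of depth ≤ 1.
Count level by level. With function symbols f/1, g/2, the terms of depth ≤ k are the 5 constants together with each function applied to depth-≤(k−1) tuples, so N_k = 5 + N_{k-1} + N_{k-1}^2.
N_0 = 5
N_1 = 5 + 5 + 5^2 = 35
So |H| = 35.
Ground atoms are formed by filling each argument slot of a predicate with a term from H, so an r-ary predicate gives |H|^r atoms:
  S: 35^2 = 1225;  R: 35^2 = 1225;  Q: 35^3 = 42875
Total ground atoms: 1225 + 1225 + 42875 = 45325.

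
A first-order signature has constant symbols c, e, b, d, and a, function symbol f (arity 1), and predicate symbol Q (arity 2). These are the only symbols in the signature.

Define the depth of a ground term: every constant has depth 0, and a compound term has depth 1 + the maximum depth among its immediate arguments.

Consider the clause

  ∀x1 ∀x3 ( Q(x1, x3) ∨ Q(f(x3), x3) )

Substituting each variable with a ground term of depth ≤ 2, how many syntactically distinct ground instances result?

225

Ground terms of depth ≤ 2:
  Count level by level. With function symbols f/1, the terms of depth ≤ k are the 5 constants together with each function applied to depth-≤(k−1) tuples, so N_k = 5 + N_{k-1}.
  N_0 = 5
  N_1 = 5 + 5 = 10
  N_2 = 5 + 10 = 15
So there are 15 ground terms available for substitution.
Each of x1, x3 ranges independently over the available ground terms, and distinct assignments produce distinct instances.
Number of ground instances = 15^2 = 225.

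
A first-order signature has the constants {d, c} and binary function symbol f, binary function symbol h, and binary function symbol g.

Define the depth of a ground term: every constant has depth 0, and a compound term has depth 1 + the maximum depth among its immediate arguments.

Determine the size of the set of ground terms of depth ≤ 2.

590

Count level by level. With function symbols f/2, h/2, g/2, the terms of depth ≤ k are the 2 constants together with each function applied to depth-≤(k−1) tuples, so N_k = 2 + N_{k-1}^2 + N_{k-1}^2 + N_{k-1}^2.
N_0 = 2
N_1 = 2 + 2^2 + 2^2 + 2^2 = 14
N_2 = 2 + 14^2 + 14^2 + 14^2 = 590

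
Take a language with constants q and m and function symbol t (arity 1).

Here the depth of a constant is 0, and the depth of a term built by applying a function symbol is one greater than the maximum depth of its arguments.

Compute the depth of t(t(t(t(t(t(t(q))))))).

depth(t(q)) = 1 + depth(q) = 1 + 0 = 1
depth(t(t(q))) = 1 + depth(t(q)) = 1 + 1 = 2
depth(t(t(t(q)))) = 1 + depth(t(t(q))) = 1 + 2 = 3
depth(t(t(t(t(q))))) = 1 + depth(t(t(t(q)))) = 1 + 3 = 4
depth(t(t(t(t(t(q)))))) = 1 + depth(t(t(t(t(q))))) = 1 + 4 = 5
depth(t(t(t(t(t(t(q))))))) = 1 + depth(t(t(t(t(t(q)))))) = 1 + 5 = 6
depth(t(t(t(t(t(t(t(q)))))))) = 1 + depth(t(t(t(t(t(t(q))))))) = 1 + 6 = 7

7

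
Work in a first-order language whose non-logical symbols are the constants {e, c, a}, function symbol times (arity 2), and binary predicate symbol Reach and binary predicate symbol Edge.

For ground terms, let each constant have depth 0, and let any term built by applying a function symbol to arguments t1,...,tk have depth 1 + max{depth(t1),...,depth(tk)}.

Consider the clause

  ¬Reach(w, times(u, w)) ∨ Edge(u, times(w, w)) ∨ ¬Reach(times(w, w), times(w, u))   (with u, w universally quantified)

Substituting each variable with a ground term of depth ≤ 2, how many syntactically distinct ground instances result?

Ground terms of depth ≤ 2:
  Write N_k for the number of ground terms of depth ≤ k. A term of depth ≤ k is either a constant or a function symbol applied to arguments of depth ≤ k−1, so N_k = 3 + N_{k-1}^2.
  N_0 = 3
  N_1 = 3 + 3^2 = 12
  N_2 = 3 + 12^2 = 147
So there are 147 ground terms available for substitution.
The clause has 2 distinct variables (u, w), each appearing in the body. In the free term algebra distinct substitutions yield syntactically distinct ground instances.
Number of ground instances = 147^2 = 21609.

21609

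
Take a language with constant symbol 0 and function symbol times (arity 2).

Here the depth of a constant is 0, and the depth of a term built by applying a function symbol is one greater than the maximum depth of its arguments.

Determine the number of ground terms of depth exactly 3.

21

Let N_k = |{terms of depth ≤ k}|. Then N_0 = 1 and N_k = 1 + N_{k-1}^2 for k ≥ 1 (one summand per function symbol, arity giving the exponent).
N_0 = 1
N_1 = 1 + 1^2 = 2
N_2 = 1 + 2^2 = 5
N_3 = 1 + 5^2 = 26
Terms of depth exactly 3: N_3 − N_2 = 26 − 5 = 21.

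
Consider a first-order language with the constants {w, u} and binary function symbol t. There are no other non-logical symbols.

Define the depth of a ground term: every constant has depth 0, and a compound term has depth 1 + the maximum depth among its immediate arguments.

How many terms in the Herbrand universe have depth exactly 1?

Count level by level. With function symbols t/2, the terms of depth ≤ k are the 2 constants together with each function applied to depth-≤(k−1) tuples, so N_k = 2 + N_{k-1}^2.
N_0 = 2
N_1 = 2 + 2^2 = 6
Terms of depth exactly 1: N_1 − N_0 = 6 − 2 = 4.

4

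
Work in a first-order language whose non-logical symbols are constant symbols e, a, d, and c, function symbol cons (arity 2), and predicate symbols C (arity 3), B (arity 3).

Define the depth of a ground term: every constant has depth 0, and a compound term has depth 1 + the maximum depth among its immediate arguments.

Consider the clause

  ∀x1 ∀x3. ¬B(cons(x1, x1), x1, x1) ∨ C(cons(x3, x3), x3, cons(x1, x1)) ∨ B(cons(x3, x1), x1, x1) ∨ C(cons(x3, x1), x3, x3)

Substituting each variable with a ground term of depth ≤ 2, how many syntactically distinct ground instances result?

163216

Ground terms of depth ≤ 2:
  Let N_k = |{terms of depth ≤ k}|. Then N_0 = 4 and N_k = 4 + N_{k-1}^2 for k ≥ 1 (one summand per function symbol, arity giving the exponent).
  N_0 = 4
  N_1 = 4 + 4^2 = 20
  N_2 = 4 + 20^2 = 404
So there are 404 ground terms available for substitution.
The clause has 2 distinct variables (x1, x3), each appearing in the body. In the free term algebra distinct substitutions yield syntactically distinct ground instances.
Number of ground instances = 404^2 = 163216.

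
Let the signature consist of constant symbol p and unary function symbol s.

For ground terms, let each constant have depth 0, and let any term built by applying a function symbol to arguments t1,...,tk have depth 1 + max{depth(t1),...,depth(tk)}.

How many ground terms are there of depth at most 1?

2

If N_k denotes the number of depth-≤k ground terms, the 1 constant gives N_0 = 1, and each function symbol of arity r contributes N_{k-1}^r new terms at level k: N_k = 1 + N_{k-1}.
N_0 = 1
N_1 = 1 + 1 = 2
Explicitly: p, s(p).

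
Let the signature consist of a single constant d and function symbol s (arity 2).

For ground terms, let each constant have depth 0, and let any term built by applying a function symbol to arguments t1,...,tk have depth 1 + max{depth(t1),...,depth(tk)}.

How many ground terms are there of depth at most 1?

2

Let N_k = |{terms of depth ≤ k}|. Then N_0 = 1 and N_k = 1 + N_{k-1}^2 for k ≥ 1 (one summand per function symbol, arity giving the exponent).
N_0 = 1
N_1 = 1 + 1^2 = 2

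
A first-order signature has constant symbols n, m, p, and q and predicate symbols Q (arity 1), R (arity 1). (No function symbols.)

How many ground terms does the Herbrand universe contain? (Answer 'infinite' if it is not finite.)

4

There are no function symbols, so every ground term is one of the 4 constants.
The Herbrand universe is {n, m, p, q}, which is finite with 4 elements.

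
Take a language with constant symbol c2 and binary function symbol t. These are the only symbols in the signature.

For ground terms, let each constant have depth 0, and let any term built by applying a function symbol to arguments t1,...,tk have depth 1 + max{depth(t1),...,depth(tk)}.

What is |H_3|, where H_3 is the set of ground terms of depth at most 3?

If N_k denotes the number of depth-≤k ground terms, the 1 constant gives N_0 = 1, and each function symbol of arity r contributes N_{k-1}^r new terms at level k: N_k = 1 + N_{k-1}^2.
N_0 = 1
N_1 = 1 + 1^2 = 2
N_2 = 1 + 2^2 = 5
N_3 = 1 + 5^2 = 26

26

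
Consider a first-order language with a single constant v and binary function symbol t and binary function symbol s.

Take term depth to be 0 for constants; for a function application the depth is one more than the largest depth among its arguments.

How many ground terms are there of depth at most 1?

Count level by level. With function symbols t/2, s/2, the terms of depth ≤ k are the 1 constant together with each function applied to depth-≤(k−1) tuples, so N_k = 1 + N_{k-1}^2 + N_{k-1}^2.
N_0 = 1
N_1 = 1 + 1^2 + 1^2 = 3
Explicitly: v, t(v, v), s(v, v).

3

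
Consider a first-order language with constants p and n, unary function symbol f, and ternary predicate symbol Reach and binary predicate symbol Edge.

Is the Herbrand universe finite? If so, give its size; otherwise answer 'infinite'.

The signature has at least one function symbol (f, arity 1) and at least one constant (p).
Iterating f gives infinitely many distinct ground terms: p, f(p), f(f(p)), ...
So the Herbrand universe is infinite.

infinite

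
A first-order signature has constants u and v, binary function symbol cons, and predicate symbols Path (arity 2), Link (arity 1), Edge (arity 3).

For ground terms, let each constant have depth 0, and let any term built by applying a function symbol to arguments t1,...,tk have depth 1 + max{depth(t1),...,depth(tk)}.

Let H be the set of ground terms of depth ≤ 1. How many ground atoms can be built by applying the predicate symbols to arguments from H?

258

First count ground terms of depth ≤ 1.
If N_k denotes the number of depth-≤k ground terms, the 2 constants give N_0 = 2, and each function symbol of arity r contributes N_{k-1}^r new terms at level k: N_k = 2 + N_{k-1}^2.
N_0 = 2
N_1 = 2 + 2^2 = 6
So |H| = 6.
A ground atom is a predicate applied to a tuple of terms from H, so the count is the sum over predicates of |H|^arity:
  Path: 6^2 = 36;  Link: 6;  Edge: 6^3 = 216
Total ground atoms: 36 + 6 + 216 = 258.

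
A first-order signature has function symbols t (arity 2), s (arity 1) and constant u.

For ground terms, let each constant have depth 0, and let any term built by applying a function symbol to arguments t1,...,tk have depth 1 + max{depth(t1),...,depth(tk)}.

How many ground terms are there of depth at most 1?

Count level by level. With function symbols t/2, s/1, the terms of depth ≤ k are the 1 constant together with each function applied to depth-≤(k−1) tuples, so N_k = 1 + N_{k-1}^2 + N_{k-1}.
N_0 = 1
N_1 = 1 + 1^2 + 1 = 3

3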